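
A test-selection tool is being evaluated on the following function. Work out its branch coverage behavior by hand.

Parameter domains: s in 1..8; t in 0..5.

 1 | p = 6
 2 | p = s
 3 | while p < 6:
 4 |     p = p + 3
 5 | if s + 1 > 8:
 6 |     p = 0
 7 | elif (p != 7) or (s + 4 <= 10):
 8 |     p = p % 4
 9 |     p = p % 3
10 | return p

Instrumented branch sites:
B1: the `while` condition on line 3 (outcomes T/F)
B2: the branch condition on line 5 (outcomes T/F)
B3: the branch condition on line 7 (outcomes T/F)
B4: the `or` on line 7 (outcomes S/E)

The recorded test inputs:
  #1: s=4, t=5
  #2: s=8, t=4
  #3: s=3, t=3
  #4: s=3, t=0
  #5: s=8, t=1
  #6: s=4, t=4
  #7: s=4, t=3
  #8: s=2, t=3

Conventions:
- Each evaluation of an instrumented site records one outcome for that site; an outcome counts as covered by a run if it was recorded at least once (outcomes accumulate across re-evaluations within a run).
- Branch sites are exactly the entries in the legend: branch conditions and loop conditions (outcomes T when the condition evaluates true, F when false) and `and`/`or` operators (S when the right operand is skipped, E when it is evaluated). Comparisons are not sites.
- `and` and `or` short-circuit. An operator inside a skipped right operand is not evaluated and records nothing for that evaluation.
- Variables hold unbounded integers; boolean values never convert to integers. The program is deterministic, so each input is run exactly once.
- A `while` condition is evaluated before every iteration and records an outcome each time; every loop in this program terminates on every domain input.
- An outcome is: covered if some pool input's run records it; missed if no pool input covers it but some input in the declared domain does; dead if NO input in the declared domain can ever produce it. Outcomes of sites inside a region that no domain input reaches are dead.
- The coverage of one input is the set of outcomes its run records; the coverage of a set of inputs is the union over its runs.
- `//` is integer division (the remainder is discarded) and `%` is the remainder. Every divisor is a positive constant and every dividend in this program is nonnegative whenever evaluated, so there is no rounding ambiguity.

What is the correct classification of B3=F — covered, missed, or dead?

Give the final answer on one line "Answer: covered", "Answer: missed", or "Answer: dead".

no pool input records B3=F
but domain input (s=7, t=0) does record it -> reachable, so missed

Answer: missed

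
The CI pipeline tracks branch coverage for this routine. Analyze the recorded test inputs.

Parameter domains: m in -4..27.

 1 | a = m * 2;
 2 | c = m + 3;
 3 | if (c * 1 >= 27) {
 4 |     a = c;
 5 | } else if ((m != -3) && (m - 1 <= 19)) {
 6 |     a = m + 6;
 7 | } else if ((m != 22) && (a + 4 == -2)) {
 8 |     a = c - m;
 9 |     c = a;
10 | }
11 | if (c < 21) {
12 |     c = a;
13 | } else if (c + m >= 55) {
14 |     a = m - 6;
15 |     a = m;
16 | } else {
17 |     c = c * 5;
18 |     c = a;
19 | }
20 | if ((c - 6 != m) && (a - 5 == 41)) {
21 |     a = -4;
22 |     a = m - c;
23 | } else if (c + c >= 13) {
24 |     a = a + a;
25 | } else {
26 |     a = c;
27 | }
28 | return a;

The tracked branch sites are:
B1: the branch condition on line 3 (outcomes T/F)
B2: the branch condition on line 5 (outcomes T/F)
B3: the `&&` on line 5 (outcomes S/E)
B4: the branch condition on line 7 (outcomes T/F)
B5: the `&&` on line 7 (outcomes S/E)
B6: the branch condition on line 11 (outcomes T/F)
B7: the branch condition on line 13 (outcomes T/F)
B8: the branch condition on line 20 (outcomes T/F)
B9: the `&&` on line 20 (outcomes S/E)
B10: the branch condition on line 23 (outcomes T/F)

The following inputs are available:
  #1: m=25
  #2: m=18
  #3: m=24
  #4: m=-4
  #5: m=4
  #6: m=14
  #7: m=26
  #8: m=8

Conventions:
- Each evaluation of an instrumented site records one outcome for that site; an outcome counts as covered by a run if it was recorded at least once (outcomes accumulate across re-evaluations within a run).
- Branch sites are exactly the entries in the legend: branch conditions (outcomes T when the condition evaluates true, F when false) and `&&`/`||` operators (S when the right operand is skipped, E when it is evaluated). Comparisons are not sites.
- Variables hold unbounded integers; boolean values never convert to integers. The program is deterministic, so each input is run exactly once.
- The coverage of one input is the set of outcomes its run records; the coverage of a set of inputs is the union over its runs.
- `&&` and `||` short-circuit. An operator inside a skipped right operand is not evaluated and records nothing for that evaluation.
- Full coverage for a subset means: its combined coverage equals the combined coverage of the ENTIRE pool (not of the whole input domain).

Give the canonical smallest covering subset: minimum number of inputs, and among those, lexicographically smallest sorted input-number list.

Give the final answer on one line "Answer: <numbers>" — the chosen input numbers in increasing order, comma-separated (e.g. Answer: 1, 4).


input #1 (m=25): events B1->T, B6->F, B7->F, B9->E, B8->F, B10->T; covers B1=T, B6=F, B7=F, B8=F, B9=E, B10=T
input #2 (m=18): events B1->F, B3->E, B2->T, B6->F, B7->F, B9->S, B8->F, B10->T; covers B1=F, B2=T, B3=E, B6=F, B7=F, B8=F, B9=S, B10=T
input #3 (m=24): events B1->T, B6->F, B7->F, B9->E, B8->F, B10->T; covers B1=T, B6=F, B7=F, B8=F, B9=E, B10=T
input #4 (m=-4): events B1->F, B3->E, B2->T, B6->T, B9->S, B8->F, B10->F; covers B1=F, B2=T, B3=E, B6=T, B8=F, B9=S, B10=F
input #5 (m=4): events B1->F, B3->E, B2->T, B6->T, B9->S, B8->F, B10->T; covers B1=F, B2=T, B3=E, B6=T, B8=F, B9=S, B10=T
input #6 (m=14): events B1->F, B3->E, B2->T, B6->T, B9->S, B8->F, B10->T; covers B1=F, B2=T, B3=E, B6=T, B8=F, B9=S, B10=T
input #7 (m=26): events B1->T, B6->F, B7->T, B9->E, B8->F, B10->T; covers B1=T, B6=F, B7=T, B8=F, B9=E, B10=T
input #8 (m=8): events B1->F, B3->E, B2->T, B6->T, B9->S, B8->F, B10->T; covers B1=F, B2=T, B3=E, B6=T, B8=F, B9=S, B10=T
union over all inputs: B1=T, B1=F, B2=T, B3=E, B6=T, B6=F, B7=T, B7=F, B8=F, B9=S, B9=E, B10=T, B10=F (13 outcomes)
size 1 is not enough: best union over all size-1 subsets is 8/13
size 2 is not enough: best union over all size-2 subsets is 12/13
the canonical winner is {1, 4, 7}: size 3, full 13-outcome coverage, earliest index list among size-3 covers
Answer: 1, 4, 7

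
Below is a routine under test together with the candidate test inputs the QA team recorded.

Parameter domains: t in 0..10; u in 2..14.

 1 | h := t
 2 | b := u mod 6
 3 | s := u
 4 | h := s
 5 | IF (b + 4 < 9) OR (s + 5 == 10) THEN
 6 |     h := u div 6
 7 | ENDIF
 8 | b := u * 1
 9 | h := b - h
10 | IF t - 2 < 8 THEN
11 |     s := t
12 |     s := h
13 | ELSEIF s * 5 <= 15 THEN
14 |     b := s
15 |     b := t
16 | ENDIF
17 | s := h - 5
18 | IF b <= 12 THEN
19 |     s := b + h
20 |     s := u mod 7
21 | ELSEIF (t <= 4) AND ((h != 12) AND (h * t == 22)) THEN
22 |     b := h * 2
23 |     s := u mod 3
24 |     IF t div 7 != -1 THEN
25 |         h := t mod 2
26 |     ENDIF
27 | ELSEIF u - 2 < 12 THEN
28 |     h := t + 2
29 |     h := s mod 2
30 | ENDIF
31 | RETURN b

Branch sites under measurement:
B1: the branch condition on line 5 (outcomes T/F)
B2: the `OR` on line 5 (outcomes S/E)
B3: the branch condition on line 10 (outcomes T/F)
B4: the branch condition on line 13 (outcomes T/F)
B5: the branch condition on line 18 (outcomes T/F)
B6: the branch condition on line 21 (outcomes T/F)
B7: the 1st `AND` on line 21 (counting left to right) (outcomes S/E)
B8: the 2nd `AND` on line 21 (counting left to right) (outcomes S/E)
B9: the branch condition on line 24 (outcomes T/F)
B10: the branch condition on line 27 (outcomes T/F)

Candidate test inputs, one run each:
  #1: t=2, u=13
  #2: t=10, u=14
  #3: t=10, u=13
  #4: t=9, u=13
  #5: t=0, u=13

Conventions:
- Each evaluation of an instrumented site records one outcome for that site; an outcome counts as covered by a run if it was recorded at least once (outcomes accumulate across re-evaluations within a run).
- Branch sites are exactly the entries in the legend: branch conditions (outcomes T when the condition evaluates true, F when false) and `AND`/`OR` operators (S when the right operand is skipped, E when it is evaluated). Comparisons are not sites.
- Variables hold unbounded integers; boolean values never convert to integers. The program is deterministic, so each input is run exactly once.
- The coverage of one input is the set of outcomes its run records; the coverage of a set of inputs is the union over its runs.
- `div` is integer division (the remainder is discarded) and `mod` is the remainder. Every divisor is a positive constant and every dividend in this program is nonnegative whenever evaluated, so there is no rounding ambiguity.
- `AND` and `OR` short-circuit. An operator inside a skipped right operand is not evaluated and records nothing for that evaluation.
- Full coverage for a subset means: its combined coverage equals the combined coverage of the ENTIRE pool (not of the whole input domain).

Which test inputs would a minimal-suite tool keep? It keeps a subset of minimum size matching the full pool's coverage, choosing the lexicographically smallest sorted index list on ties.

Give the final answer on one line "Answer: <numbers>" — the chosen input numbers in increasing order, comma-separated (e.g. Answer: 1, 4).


input #1 (t=2, u=13): covers B1=T, B2=S, B3=T, B5=F, B6=T, B7=E, B8=E, B9=T
input #2 (t=10, u=14): covers B1=T, B2=S, B3=F, B4=F, B5=F, B6=F, B7=S, B10=F
input #3 (t=10, u=13): covers B1=T, B2=S, B3=F, B4=F, B5=F, B6=F, B7=S, B10=T
input #4 (t=9, u=13): covers B1=T, B2=S, B3=T, B5=F, B6=F, B7=S, B10=T
input #5 (t=0, u=13): covers B1=T, B2=S, B3=T, B5=F, B6=F, B7=E, B8=E, B10=T
the full pool covers 14 outcomes: B1=T, B2=S, B3=T, B3=F, B4=F, B5=F, B6=T, B6=F, B7=S, B7=E, B8=E, B9=T, B10=T, B10=F
checked all size-1 subsets: none covers 14 outcomes (max 8/14)
checked all size-2 subsets: none covers 14 outcomes (max 13/14)
inputs {1, 2, 3} (size 3) cover everything; no size-3 subset with a lexicographically smaller index list covers all 14
Answer: 1, 2, 3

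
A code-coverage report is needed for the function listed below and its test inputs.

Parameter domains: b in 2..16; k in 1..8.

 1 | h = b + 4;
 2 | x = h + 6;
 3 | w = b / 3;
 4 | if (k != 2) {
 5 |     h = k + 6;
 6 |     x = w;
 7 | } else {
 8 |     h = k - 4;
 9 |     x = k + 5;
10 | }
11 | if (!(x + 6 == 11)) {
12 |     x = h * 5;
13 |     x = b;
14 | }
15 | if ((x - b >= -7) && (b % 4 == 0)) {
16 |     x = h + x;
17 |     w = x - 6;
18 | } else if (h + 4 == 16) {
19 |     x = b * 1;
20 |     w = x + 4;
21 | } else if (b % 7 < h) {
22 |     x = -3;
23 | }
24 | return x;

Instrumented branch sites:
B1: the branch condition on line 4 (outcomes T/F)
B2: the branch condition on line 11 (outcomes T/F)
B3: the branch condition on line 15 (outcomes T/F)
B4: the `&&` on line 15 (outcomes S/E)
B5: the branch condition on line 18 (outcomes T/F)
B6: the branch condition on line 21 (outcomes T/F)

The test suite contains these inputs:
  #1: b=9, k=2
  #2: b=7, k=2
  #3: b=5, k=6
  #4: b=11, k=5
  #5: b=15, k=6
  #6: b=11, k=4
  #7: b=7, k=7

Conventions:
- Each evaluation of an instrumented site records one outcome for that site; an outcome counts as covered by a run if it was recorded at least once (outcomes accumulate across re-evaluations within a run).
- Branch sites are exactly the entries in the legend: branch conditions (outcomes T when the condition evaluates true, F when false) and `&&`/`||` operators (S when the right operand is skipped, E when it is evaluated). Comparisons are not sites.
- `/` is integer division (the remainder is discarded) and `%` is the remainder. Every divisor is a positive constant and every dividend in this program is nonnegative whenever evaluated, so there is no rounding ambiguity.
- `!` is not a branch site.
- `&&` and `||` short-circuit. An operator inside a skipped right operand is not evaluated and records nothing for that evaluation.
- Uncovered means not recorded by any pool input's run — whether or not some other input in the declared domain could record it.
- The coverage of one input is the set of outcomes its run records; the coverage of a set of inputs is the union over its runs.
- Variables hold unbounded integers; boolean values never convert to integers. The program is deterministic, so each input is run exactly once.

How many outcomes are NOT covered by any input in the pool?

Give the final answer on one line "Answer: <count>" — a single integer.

run #1 (b=9, k=2) runs B1->F, B2->T, B4->E, B3->F, B5->F, B6->F; records B1=F, B2=T, B3=F, B4=E, B5=F, B6=F
run #2 (b=7, k=2) runs B1->F, B2->T, B4->E, B3->F, B5->F, B6->F; records B1=F, B2=T, B3=F, B4=E, B5=F, B6=F
run #3 (b=5, k=6) runs B1->T, B2->T, B4->E, B3->F, B5->T; records B1=T, B2=T, B3=F, B4=E, B5=T
run #4 (b=11, k=5) runs B1->T, B2->T, B4->E, B3->F, B5->F, B6->T; records B1=T, B2=T, B3=F, B4=E, B5=F, B6=T
run #5 (b=15, k=6) runs B1->T, B2->F, B4->S, B3->F, B5->T; records B1=T, B2=F, B3=F, B4=S, B5=T
run #6 (b=11, k=4) runs B1->T, B2->T, B4->E, B3->F, B5->F, B6->T; records B1=T, B2=T, B3=F, B4=E, B5=F, B6=T
run #7 (b=7, k=7) runs B1->T, B2->T, B4->E, B3->F, B5->F, B6->T; records B1=T, B2=T, B3=F, B4=E, B5=F, B6=T
union over the pool: B1=T, B1=F, B2=T, B2=F, B3=F, B4=S, B4=E, B5=T, B5=F, B6=T, B6=F
uncovered (1 of 12): B3=T

Answer: 1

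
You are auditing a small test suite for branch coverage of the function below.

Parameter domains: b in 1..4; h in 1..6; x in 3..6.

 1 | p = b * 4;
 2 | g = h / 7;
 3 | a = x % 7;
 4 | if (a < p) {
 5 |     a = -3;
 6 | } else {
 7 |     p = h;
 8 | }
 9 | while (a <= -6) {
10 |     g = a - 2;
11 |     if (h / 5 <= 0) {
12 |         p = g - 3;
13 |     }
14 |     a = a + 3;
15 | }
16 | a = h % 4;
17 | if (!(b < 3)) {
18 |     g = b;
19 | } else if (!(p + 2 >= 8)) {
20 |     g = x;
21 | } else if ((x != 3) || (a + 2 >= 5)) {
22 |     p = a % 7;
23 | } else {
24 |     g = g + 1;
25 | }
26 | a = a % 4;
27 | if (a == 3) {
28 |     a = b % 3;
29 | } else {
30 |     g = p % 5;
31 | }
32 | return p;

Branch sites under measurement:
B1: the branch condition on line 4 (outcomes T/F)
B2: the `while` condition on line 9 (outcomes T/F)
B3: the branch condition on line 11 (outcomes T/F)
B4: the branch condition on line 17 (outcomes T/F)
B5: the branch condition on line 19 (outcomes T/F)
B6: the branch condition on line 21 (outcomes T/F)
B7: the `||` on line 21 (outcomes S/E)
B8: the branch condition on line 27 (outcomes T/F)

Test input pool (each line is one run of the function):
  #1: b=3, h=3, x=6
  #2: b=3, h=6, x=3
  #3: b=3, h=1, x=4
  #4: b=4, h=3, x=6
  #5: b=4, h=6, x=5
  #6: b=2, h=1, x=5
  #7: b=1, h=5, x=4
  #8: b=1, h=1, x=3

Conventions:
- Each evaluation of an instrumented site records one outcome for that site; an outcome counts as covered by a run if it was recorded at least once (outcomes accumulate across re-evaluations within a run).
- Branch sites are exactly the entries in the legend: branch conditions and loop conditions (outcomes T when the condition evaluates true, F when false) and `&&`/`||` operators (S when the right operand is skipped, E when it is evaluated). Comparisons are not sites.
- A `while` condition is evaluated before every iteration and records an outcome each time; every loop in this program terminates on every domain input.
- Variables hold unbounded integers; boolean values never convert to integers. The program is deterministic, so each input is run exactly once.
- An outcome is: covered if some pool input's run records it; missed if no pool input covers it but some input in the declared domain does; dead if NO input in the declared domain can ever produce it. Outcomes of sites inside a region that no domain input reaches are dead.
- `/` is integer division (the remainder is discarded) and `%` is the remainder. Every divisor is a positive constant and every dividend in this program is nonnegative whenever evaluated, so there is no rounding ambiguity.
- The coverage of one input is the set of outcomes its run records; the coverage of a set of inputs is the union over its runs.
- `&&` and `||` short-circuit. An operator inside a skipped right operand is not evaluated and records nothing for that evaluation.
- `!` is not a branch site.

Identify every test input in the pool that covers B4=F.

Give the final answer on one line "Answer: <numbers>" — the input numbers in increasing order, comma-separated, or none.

input #1 (b=3, h=3, x=6): does not produce B4=F
input #2 (b=3, h=6, x=3): does not produce B4=F
input #3 (b=3, h=1, x=4): does not produce B4=F
input #4 (b=4, h=3, x=6): does not produce B4=F
input #5 (b=4, h=6, x=5): does not produce B4=F
input #6 (b=2, h=1, x=5): produces B4=F
input #7 (b=1, h=5, x=4): produces B4=F
input #8 (b=1, h=1, x=3): produces B4=F

Answer: 6, 7, 8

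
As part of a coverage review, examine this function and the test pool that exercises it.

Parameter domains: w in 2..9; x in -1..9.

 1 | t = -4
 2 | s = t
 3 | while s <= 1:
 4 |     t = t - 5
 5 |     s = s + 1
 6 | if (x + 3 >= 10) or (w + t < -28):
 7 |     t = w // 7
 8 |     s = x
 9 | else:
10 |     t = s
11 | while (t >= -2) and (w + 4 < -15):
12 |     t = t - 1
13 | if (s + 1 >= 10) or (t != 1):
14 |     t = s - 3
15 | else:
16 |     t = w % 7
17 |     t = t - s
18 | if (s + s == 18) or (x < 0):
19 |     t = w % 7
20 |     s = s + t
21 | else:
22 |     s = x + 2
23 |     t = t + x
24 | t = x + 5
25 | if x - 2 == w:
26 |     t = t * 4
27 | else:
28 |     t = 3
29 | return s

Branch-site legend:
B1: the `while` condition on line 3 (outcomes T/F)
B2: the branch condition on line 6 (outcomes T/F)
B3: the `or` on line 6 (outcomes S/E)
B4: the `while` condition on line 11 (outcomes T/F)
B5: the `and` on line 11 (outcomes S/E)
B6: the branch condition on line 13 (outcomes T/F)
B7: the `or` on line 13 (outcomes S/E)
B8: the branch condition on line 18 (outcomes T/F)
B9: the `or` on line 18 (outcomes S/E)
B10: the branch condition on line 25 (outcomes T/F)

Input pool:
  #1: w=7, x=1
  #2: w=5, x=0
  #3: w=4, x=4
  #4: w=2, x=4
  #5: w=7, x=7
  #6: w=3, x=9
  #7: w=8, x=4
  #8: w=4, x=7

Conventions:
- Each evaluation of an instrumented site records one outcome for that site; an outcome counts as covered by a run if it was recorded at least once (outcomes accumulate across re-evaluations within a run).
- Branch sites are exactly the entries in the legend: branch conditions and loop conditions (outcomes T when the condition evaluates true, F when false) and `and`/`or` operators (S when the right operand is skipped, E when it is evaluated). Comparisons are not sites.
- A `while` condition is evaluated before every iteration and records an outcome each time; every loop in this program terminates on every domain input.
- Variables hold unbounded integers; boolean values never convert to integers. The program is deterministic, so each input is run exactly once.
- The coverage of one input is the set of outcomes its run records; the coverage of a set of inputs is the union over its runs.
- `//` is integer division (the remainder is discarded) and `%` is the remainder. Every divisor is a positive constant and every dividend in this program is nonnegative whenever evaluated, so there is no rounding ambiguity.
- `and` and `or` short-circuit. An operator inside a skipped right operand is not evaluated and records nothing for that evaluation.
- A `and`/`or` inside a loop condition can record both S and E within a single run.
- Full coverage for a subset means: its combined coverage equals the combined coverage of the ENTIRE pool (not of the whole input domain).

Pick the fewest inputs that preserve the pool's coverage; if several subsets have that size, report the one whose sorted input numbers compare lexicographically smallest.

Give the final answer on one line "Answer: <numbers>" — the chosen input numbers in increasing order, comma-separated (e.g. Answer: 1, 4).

test 1 (w=7, x=1) fires B1->T, B1->T, B1->T, B1->T, B1->T, B1->T, B1->F, B3->E, B2->F, B5->E, B4->F, B7->E, B6->T, B9->E, ...; hits B1=T, B1=F, B2=F, B3=E, B4=F, B5=E, B6=T, B7=E, B8=F, B9=E, B10=F
test 2 (w=5, x=0) fires B1->T, B1->T, B1->T, B1->T, B1->T, B1->T, B1->F, B3->E, B2->T, B5->E, B4->F, B7->E, B6->T, B9->E, ...; hits B1=T, B1=F, B2=T, B3=E, B4=F, B5=E, B6=T, B7=E, B8=F, B9=E, B10=F
test 3 (w=4, x=4) fires B1->T, B1->T, B1->T, B1->T, B1->T, B1->T, B1->F, B3->E, B2->T, B5->E, B4->F, B7->E, B6->T, B9->E, ...; hits B1=T, B1=F, B2=T, B3=E, B4=F, B5=E, B6=T, B7=E, B8=F, B9=E, B10=F
test 4 (w=2, x=4) fires B1->T, B1->T, B1->T, B1->T, B1->T, B1->T, B1->F, B3->E, B2->T, B5->E, B4->F, B7->E, B6->T, B9->E, ...; hits B1=T, B1=F, B2=T, B3=E, B4=F, B5=E, B6=T, B7=E, B8=F, B9=E, B10=T
test 5 (w=7, x=7) fires B1->T, B1->T, B1->T, B1->T, B1->T, B1->T, B1->F, B3->S, B2->T, B5->E, B4->F, B7->E, B6->F, B9->E, ...; hits B1=T, B1=F, B2=T, B3=S, B4=F, B5=E, B6=F, B7=E, B8=F, B9=E, B10=F
test 6 (w=3, x=9) fires B1->T, B1->T, B1->T, B1->T, B1->T, B1->T, B1->F, B3->S, B2->T, B5->E, B4->F, B7->S, B6->T, B9->S, ...; hits B1=T, B1=F, B2=T, B3=S, B4=F, B5=E, B6=T, B7=S, B8=T, B9=S, B10=F
test 7 (w=8, x=4) fires B1->T, B1->T, B1->T, B1->T, B1->T, B1->T, B1->F, B3->E, B2->F, B5->E, B4->F, B7->E, B6->T, B9->E, ...; hits B1=T, B1=F, B2=F, B3=E, B4=F, B5=E, B6=T, B7=E, B8=F, B9=E, B10=F
test 8 (w=4, x=7) fires B1->T, B1->T, B1->T, B1->T, B1->T, B1->T, B1->F, B3->S, B2->T, B5->E, B4->F, B7->E, B6->T, B9->E, ...; hits B1=T, B1=F, B2=T, B3=S, B4=F, B5=E, B6=T, B7=E, B8=F, B9=E, B10=F
pool-wide coverage (18 outcomes): B1=T, B1=F, B2=T, B2=F, B3=S, B3=E, B4=F, B5=E, B6=T, B6=F, B7=S, B7=E, B8=T, B8=F, B9=S, B9=E, B10=T, B10=F
checked all size-1 subsets: none covers 18 outcomes (max 11/18)
checked all size-2 subsets: none covers 18 outcomes (max 16/18)
checked all size-3 subsets: none covers 18 outcomes (max 17/18)
at size 4, {1, 4, 5, 6} reaches all 18 outcomes; every lexicographically earlier size-4 subset fails

Answer: 1, 4, 5, 6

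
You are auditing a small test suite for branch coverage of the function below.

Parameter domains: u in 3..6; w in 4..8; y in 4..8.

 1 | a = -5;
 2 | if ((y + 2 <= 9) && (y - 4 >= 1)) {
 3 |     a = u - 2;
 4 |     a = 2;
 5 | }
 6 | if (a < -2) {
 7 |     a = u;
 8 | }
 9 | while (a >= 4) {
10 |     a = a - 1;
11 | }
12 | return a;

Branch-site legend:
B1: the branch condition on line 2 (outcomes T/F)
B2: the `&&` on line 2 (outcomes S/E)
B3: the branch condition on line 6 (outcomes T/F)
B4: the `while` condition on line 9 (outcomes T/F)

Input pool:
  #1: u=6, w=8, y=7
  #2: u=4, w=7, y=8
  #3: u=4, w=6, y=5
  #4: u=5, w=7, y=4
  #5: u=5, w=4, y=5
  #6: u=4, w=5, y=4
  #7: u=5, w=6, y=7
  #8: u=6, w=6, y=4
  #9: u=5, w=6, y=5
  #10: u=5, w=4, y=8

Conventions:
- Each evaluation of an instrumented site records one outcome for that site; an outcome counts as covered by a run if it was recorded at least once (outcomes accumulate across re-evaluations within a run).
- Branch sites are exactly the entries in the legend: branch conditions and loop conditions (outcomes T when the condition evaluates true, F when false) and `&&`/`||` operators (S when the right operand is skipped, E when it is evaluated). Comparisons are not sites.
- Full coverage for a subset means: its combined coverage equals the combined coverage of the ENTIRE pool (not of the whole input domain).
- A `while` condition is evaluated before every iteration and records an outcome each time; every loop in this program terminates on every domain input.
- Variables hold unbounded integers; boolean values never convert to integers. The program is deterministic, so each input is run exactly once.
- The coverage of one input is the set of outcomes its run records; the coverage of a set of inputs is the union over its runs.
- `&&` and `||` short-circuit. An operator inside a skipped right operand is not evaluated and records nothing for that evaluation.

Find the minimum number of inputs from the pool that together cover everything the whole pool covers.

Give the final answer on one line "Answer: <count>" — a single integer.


input #1, u=6, w=8, y=7: events B2->E, B1->T, B3->F, B4->F; outcomes B1=T, B2=E, B3=F, B4=F
input #2, u=4, w=7, y=8: events B2->S, B1->F, B3->T, B4->T, B4->F; outcomes B1=F, B2=S, B3=T, B4=T, B4=F
input #3, u=4, w=6, y=5: events B2->E, B1->T, B3->F, B4->F; outcomes B1=T, B2=E, B3=F, B4=F
input #4, u=5, w=7, y=4: events B2->E, B1->F, B3->T, B4->T, B4->T, B4->F; outcomes B1=F, B2=E, B3=T, B4=T, B4=F
input #5, u=5, w=4, y=5: events B2->E, B1->T, B3->F, B4->F; outcomes B1=T, B2=E, B3=F, B4=F
input #6, u=4, w=5, y=4: events B2->E, B1->F, B3->T, B4->T, B4->F; outcomes B1=F, B2=E, B3=T, B4=T, B4=F
input #7, u=5, w=6, y=7: events B2->E, B1->T, B3->F, B4->F; outcomes B1=T, B2=E, B3=F, B4=F
input #8, u=6, w=6, y=4: events B2->E, B1->F, B3->T, B4->T, B4->T, B4->T, B4->F; outcomes B1=F, B2=E, B3=T, B4=T, B4=F
input #9, u=5, w=6, y=5: events B2->E, B1->T, B3->F, B4->F; outcomes B1=T, B2=E, B3=F, B4=F
input #10, u=5, w=4, y=8: events B2->S, B1->F, B3->T, B4->T, B4->T, B4->F; outcomes B1=F, B2=S, B3=T, B4=T, B4=F
together the pool reaches 8 outcomes: B1=T, B1=F, B2=S, B2=E, B3=T, B3=F, B4=T, B4=F
size 1 is not enough: best union over all size-1 subsets is 5/8
the canonical winner is {1, 2}: size 2, full 8-outcome coverage, earliest index list among size-2 covers
Answer: 2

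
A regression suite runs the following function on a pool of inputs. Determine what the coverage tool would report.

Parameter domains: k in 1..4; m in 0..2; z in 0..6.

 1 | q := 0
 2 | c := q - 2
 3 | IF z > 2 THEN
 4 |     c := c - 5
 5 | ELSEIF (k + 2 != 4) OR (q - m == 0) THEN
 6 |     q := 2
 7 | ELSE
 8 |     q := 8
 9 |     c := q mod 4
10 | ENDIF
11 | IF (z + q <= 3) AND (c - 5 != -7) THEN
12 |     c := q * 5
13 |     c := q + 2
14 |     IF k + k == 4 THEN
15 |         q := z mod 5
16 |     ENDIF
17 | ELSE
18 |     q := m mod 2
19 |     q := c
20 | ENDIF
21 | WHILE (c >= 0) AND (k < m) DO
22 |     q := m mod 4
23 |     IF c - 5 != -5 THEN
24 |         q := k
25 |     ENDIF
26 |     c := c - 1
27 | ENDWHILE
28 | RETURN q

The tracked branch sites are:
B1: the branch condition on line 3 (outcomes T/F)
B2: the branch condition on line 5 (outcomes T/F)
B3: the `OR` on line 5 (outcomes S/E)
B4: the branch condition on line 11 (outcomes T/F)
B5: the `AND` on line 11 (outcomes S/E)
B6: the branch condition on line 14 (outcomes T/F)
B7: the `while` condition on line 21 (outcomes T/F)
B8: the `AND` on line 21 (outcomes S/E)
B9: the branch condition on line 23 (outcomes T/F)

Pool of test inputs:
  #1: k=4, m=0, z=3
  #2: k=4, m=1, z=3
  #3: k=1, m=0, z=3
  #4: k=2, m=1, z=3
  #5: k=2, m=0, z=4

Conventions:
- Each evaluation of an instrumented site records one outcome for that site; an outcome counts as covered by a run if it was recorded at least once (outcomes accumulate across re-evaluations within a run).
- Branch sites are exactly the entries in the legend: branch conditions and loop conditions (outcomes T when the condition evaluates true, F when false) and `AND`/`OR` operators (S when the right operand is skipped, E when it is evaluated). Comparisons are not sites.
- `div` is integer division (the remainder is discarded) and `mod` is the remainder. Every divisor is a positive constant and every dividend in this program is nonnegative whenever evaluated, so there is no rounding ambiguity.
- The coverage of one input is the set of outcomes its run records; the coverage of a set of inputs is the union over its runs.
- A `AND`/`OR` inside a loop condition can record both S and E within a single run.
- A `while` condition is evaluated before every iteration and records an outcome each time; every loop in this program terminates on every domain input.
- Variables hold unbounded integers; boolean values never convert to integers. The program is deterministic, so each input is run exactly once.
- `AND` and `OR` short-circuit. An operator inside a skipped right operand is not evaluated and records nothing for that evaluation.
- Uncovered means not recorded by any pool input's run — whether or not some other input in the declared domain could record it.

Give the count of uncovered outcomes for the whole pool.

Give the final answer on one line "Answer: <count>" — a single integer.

#1 (k=4, m=0, z=3) -> B1->T, B5->E, B4->T, B6->F, B8->E, B7->F; covered: B1=T, B4=T, B5=E, B6=F, B7=F, B8=E
#2 (k=4, m=1, z=3) -> B1->T, B5->E, B4->T, B6->F, B8->E, B7->F; covered: B1=T, B4=T, B5=E, B6=F, B7=F, B8=E
#3 (k=1, m=0, z=3) -> B1->T, B5->E, B4->T, B6->F, B8->E, B7->F; covered: B1=T, B4=T, B5=E, B6=F, B7=F, B8=E
#4 (k=2, m=1, z=3) -> B1->T, B5->E, B4->T, B6->T, B8->E, B7->F; covered: B1=T, B4=T, B5=E, B6=T, B7=F, B8=E
#5 (k=2, m=0, z=4) -> B1->T, B5->S, B4->F, B8->S, B7->F; covered: B1=T, B4=F, B5=S, B7=F, B8=S
union over the pool: B1=T, B4=T, B4=F, B5=S, B5=E, B6=T, B6=F, B7=F, B8=S, B8=E
uncovered (8 of 18): B1=F, B2=T, B2=F, B3=S, B3=E, B7=T, B9=T, B9=F

Answer: 8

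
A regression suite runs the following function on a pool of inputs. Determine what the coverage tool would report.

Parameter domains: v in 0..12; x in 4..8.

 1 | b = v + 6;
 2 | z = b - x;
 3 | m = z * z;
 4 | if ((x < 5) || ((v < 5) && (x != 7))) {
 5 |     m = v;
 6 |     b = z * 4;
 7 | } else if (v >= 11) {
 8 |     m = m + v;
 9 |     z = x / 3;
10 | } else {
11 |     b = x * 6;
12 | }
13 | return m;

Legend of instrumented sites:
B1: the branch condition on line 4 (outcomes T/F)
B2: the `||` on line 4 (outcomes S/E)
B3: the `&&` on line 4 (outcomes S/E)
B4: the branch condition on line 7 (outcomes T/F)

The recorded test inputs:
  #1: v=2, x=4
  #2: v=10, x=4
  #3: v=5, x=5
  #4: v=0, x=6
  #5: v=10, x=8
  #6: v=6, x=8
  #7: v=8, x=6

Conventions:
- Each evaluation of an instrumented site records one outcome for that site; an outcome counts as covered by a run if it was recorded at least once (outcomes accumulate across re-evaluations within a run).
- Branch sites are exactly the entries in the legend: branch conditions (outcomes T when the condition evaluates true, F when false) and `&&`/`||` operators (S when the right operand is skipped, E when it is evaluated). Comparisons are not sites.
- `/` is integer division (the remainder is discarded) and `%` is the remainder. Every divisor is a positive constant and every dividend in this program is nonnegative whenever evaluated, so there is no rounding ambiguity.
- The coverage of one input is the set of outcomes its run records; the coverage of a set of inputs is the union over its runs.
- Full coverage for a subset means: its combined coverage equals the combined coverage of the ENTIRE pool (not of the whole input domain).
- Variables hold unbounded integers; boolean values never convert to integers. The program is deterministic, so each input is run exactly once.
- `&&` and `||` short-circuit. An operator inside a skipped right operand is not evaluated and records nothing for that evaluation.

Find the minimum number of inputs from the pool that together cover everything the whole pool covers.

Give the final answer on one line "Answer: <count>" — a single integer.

#1 (v=2, x=4) -> B2->S, B1->T; covered: B1=T, B2=S
#2 (v=10, x=4) -> B2->S, B1->T; covered: B1=T, B2=S
#3 (v=5, x=5) -> B2->E, B3->S, B1->F, B4->F; covered: B1=F, B2=E, B3=S, B4=F
#4 (v=0, x=6) -> B2->E, B3->E, B1->T; covered: B1=T, B2=E, B3=E
#5 (v=10, x=8) -> B2->E, B3->S, B1->F, B4->F; covered: B1=F, B2=E, B3=S, B4=F
#6 (v=6, x=8) -> B2->E, B3->S, B1->F, B4->F; covered: B1=F, B2=E, B3=S, B4=F
#7 (v=8, x=6) -> B2->E, B3->S, B1->F, B4->F; covered: B1=F, B2=E, B3=S, B4=F
together the pool reaches 7 outcomes: B1=T, B1=F, B2=S, B2=E, B3=S, B3=E, B4=F
no size-1 subset reaches all 7 outcomes (best union: 4/7)
no size-2 subset reaches all 7 outcomes (best union: 6/7)
at size 3, {1, 3, 4} reaches all 7 outcomes; every lexicographically earlier size-3 subset fails

Answer: 3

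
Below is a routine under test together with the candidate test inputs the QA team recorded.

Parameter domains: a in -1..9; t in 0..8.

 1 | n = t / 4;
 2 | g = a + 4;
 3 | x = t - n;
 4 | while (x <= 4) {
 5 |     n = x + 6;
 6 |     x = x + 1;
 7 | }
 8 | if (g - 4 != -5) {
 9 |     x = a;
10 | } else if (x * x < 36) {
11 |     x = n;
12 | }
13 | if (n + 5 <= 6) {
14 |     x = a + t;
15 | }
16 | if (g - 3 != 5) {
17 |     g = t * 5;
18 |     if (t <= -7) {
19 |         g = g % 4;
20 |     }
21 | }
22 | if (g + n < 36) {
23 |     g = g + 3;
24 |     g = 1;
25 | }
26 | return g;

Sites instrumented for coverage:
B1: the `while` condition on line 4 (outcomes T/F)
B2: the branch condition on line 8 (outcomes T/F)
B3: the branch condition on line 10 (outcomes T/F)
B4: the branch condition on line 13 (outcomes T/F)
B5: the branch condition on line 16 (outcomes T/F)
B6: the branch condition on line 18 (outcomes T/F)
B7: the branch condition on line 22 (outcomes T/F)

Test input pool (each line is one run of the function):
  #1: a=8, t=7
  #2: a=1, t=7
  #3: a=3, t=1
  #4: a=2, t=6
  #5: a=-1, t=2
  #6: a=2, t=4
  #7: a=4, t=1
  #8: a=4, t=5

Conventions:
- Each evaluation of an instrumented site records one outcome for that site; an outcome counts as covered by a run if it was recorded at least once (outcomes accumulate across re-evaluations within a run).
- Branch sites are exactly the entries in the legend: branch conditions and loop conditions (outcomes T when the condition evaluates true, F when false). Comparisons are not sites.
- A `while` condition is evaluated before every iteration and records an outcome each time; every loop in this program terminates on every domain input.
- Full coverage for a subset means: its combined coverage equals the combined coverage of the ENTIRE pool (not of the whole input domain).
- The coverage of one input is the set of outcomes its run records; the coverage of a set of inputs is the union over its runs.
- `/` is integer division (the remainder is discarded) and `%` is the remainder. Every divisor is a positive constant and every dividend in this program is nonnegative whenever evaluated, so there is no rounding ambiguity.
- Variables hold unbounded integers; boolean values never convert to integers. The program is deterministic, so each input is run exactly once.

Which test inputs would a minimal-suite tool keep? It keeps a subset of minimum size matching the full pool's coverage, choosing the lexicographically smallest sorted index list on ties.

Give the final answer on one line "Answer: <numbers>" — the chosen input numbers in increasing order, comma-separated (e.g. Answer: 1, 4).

input #1 (a=8, t=7): events B1->F, B2->T, B4->T, B5->T, B6->F, B7->F; covers B1=F, B2=T, B4=T, B5=T, B6=F, B7=F
input #2 (a=1, t=7): events B1->F, B2->T, B4->T, B5->T, B6->F, B7->F; covers B1=F, B2=T, B4=T, B5=T, B6=F, B7=F
input #3 (a=3, t=1): events B1->T, B1->T, B1->T, B1->T, B1->F, B2->T, B4->F, B5->T, B6->F, B7->T; covers B1=T, B1=F, B2=T, B4=F, B5=T, B6=F, B7=T
input #4 (a=2, t=6): events B1->F, B2->T, B4->T, B5->T, B6->F, B7->T; covers B1=F, B2=T, B4=T, B5=T, B6=F, B7=T
input #5 (a=-1, t=2): events B1->T, B1->T, B1->T, B1->F, B2->T, B4->F, B5->T, B6->F, B7->T; covers B1=T, B1=F, B2=T, B4=F, B5=T, B6=F, B7=T
input #6 (a=2, t=4): events B1->T, B1->T, B1->F, B2->T, B4->F, B5->T, B6->F, B7->T; covers B1=T, B1=F, B2=T, B4=F, B5=T, B6=F, B7=T
input #7 (a=4, t=1): events B1->T, B1->T, B1->T, B1->T, B1->F, B2->T, B4->F, B5->F, B7->T; covers B1=T, B1=F, B2=T, B4=F, B5=F, B7=T
input #8 (a=4, t=5): events B1->T, B1->F, B2->T, B4->F, B5->F, B7->T; covers B1=T, B1=F, B2=T, B4=F, B5=F, B7=T
pool-wide coverage (10 outcomes): B1=T, B1=F, B2=T, B4=T, B4=F, B5=T, B5=F, B6=F, B7=T, B7=F
checked all size-1 subsets: none covers 10 outcomes (max 7/10)
at size 2, {1, 7} reaches all 10 outcomes; every lexicographically earlier size-2 subset fails

Answer: 1, 7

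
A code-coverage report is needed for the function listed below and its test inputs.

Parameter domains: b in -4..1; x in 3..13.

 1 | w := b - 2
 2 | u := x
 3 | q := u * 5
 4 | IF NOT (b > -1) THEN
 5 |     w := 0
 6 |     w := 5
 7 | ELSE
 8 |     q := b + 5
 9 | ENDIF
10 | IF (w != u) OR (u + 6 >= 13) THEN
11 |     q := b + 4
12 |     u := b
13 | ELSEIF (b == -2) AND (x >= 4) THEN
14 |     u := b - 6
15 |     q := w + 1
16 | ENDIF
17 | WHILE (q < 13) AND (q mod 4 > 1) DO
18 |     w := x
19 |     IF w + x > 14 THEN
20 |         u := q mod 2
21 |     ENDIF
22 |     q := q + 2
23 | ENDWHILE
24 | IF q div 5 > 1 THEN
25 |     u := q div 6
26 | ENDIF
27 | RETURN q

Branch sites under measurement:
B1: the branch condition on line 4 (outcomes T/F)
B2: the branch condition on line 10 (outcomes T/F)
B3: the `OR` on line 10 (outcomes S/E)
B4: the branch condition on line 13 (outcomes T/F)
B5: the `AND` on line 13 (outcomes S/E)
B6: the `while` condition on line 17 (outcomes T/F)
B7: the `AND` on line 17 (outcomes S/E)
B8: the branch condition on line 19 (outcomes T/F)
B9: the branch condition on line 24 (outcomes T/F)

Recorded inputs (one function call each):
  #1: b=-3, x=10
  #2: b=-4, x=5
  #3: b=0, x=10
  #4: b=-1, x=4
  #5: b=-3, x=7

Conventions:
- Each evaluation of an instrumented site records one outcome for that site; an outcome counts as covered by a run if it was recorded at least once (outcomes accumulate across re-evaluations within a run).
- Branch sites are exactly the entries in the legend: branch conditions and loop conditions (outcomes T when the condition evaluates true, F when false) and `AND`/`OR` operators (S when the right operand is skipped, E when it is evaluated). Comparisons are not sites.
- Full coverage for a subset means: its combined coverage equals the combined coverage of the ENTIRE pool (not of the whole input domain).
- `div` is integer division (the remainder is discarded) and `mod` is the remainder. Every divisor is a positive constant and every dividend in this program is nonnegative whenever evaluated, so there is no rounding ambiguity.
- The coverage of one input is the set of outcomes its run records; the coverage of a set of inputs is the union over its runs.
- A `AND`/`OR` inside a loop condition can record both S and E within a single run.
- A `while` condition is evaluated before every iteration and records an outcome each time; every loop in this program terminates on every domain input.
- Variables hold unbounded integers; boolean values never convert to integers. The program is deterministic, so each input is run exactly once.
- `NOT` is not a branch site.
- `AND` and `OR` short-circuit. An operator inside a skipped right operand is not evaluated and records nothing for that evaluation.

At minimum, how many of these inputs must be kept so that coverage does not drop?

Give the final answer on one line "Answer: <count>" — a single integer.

run #1 (b=-3, x=10) runs B1->T, B3->S, B2->T, B7->E, B6->F, B9->F; records B1=T, B2=T, B3=S, B6=F, B7=E, B9=F
run #2 (b=-4, x=5) runs B1->T, B3->E, B2->F, B5->S, B4->F, B7->S, B6->F, B9->T; records B1=T, B2=F, B3=E, B4=F, B5=S, B6=F, B7=S, B9=T
run #3 (b=0, x=10) runs B1->F, B3->S, B2->T, B7->E, B6->F, B9->F; records B1=F, B2=T, B3=S, B6=F, B7=E, B9=F
run #4 (b=-1, x=4) runs B1->T, B3->S, B2->T, B7->E, B6->T, B8->F, B7->E, B6->F, B9->F; records B1=T, B2=T, B3=S, B6=T, B6=F, B7=E, B8=F, B9=F
run #5 (b=-3, x=7) runs B1->T, B3->S, B2->T, B7->E, B6->F, B9->F; records B1=T, B2=T, B3=S, B6=F, B7=E, B9=F
the full pool covers 15 outcomes: B1=T, B1=F, B2=T, B2=F, B3=S, B3=E, B4=F, B5=S, B6=T, B6=F, B7=S, B7=E, B8=F, B9=T, B9=F
size 1 is not enough: best union over all size-1 subsets is 8/15
size 2 is not enough: best union over all size-2 subsets is 14/15
size 3: inputs {2, 3, 4} cover all 15 outcomes, and no lexicographically smaller subset of this size does

Answer: 3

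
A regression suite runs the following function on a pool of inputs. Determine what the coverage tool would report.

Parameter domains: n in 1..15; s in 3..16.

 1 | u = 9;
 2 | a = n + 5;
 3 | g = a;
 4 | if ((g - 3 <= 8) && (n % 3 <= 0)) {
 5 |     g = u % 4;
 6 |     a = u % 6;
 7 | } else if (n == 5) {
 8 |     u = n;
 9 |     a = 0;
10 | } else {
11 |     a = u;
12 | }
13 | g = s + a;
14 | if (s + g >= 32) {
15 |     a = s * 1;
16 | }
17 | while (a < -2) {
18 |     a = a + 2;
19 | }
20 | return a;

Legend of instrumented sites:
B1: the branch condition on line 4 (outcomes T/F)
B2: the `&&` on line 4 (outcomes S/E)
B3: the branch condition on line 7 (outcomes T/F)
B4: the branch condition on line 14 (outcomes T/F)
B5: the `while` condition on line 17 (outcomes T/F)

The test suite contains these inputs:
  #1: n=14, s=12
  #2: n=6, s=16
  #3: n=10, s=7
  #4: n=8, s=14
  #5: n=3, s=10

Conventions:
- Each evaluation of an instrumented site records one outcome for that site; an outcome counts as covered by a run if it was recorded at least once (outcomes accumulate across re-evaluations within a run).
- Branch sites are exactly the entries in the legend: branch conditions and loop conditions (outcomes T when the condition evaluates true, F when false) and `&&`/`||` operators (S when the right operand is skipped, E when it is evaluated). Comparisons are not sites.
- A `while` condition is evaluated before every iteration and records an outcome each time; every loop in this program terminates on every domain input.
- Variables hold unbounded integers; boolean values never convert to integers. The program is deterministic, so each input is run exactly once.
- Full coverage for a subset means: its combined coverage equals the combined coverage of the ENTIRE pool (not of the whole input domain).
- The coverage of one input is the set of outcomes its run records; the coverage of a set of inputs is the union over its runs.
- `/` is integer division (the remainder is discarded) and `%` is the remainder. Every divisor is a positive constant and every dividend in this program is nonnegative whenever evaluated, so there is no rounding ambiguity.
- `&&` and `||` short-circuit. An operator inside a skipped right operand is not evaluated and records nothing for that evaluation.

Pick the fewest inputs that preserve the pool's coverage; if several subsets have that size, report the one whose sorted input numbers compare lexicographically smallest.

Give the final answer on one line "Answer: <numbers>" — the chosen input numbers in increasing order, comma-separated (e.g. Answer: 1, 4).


input #1 (n=14, s=12): events B2->S, B1->F, B3->F, B4->T, B5->F; covers B1=F, B2=S, B3=F, B4=T, B5=F
input #2 (n=6, s=16): events B2->E, B1->T, B4->T, B5->F; covers B1=T, B2=E, B4=T, B5=F
input #3 (n=10, s=7): events B2->S, B1->F, B3->F, B4->F, B5->F; covers B1=F, B2=S, B3=F, B4=F, B5=F
input #4 (n=8, s=14): events B2->S, B1->F, B3->F, B4->T, B5->F; covers B1=F, B2=S, B3=F, B4=T, B5=F
input #5 (n=3, s=10): events B2->E, B1->T, B4->F, B5->F; covers B1=T, B2=E, B4=F, B5=F
the full pool covers 8 outcomes: B1=T, B1=F, B2=S, B2=E, B3=F, B4=T, B4=F, B5=F
every size-1 subset falls short of the 8 outcomes (best: 5/8)
at size 2, {1, 5} reaches all 8 outcomes; every lexicographically earlier size-2 subset fails
Answer: 1, 5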